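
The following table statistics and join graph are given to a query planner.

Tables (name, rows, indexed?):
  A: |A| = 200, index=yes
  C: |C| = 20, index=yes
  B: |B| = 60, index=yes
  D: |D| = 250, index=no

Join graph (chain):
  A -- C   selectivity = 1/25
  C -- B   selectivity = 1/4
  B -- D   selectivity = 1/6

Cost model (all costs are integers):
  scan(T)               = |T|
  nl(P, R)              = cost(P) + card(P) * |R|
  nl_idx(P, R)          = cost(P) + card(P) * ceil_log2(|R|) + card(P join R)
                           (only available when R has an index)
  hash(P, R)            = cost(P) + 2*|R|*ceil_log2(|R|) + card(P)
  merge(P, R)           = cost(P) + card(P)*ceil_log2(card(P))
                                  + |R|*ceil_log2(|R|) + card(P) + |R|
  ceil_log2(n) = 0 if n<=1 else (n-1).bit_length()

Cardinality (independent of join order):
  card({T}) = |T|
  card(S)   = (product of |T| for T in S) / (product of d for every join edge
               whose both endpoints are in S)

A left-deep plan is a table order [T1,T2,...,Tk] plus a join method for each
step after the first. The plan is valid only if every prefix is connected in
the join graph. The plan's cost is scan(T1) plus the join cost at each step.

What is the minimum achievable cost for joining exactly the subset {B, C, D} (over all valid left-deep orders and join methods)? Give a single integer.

Selinger DP over subsets of {B,C,D}:
  {C}: scan cost=20, card=20
  {B}: scan cost=60, card=60
  {D}: scan cost=250, card=250
  {BC}: card=300; try (C,hash)→320, (B,nl_idx)→440, (B,merge)→560, (C,merge)→600, (C,nl_idx)→660, (B,hash)→760 …(+2); best=320 via (C,hash)
  {BD}: card=2500; try (B,hash)→1220, (D,merge)→2730, (B,merge)→2920, (D,hash)→4120, (B,nl_idx)→4250, (D,nl)→15060 …(+1); best=1220 via (B,hash)
  {BCD}: card=12500; try (C,hash)→3920, (D,hash)→4620, (D,merge)→5570, (C,nl_idx)→26220, (C,merge)→33840, (C,nl)→51220 …(+1); best=3920 via (C,hash)

3920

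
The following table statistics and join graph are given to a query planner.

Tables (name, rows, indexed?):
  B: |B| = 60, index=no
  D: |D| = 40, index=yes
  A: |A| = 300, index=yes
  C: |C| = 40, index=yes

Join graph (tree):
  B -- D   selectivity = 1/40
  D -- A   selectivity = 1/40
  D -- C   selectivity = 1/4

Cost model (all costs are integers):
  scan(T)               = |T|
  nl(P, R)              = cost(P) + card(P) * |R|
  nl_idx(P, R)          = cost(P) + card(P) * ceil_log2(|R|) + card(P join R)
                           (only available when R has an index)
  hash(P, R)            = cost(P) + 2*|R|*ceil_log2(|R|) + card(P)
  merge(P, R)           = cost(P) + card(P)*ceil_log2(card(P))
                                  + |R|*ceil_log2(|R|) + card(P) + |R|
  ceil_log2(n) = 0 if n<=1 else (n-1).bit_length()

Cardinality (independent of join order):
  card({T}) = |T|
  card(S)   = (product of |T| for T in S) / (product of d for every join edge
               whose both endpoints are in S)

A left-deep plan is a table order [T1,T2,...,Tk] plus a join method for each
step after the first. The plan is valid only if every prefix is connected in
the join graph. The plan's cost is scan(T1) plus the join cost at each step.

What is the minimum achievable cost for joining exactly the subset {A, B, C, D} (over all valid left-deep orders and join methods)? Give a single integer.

Selinger DP over subsets of {A,B,C,D}:
  {B}: scan cost=60, card=60
  {D}: scan cost=40, card=40
  {A}: scan cost=300, card=300
  {C}: scan cost=40, card=40
  {BD}: card=60; try (D,nl_idx)→480, (D,hash)→600, (B,merge)→740, (D,merge)→760, (B,hash)→800, (B,nl)→2440 …(+1); best=480 via (D,nl_idx)
  {AD}: card=300; try (A,nl_idx)→700, (D,hash)→1080, (D,nl_idx)→2400, (A,merge)→3320, (D,merge)→3580, (A,hash)→5480 …(+2); best=700 via (A,nl_idx)
  {CD}: card=400; try (D,hash)→560, (C,hash)→560, (D,merge)→600, (C,merge)→600, (D,nl_idx)→680, (C,nl_idx)→680 …(+2); best=560 via (D,hash)
  {ABD}: card=450; try (A,nl_idx)→1470, (B,hash)→1720, (A,merge)→3900, (B,merge)→4120, (A,hash)→5940, (A,nl)→18480 …(+1); best=1470 via (A,nl_idx)
  {BCD}: card=600; try (C,hash)→1020, (C,merge)→1180, (C,nl_idx)→1440, (B,hash)→1680, (C,nl)→2880, (B,merge)→4980 …(+1); best=1020 via (C,hash)
  {ACD}: card=3000; try (C,hash)→1480, (C,merge)→3980, (C,nl_idx)→5500, (A,hash)→6360, (A,nl_idx)→7160, (A,merge)→7560 …(+2); best=1480 via (C,hash)
  {ABCD}: card=4500; try (C,hash)→2400, (B,hash)→5200, (C,merge)→6250, (A,hash)→7020, (C,nl_idx)→8670, (A,merge)→10620 …(+5); best=2400 via (C,hash)

2400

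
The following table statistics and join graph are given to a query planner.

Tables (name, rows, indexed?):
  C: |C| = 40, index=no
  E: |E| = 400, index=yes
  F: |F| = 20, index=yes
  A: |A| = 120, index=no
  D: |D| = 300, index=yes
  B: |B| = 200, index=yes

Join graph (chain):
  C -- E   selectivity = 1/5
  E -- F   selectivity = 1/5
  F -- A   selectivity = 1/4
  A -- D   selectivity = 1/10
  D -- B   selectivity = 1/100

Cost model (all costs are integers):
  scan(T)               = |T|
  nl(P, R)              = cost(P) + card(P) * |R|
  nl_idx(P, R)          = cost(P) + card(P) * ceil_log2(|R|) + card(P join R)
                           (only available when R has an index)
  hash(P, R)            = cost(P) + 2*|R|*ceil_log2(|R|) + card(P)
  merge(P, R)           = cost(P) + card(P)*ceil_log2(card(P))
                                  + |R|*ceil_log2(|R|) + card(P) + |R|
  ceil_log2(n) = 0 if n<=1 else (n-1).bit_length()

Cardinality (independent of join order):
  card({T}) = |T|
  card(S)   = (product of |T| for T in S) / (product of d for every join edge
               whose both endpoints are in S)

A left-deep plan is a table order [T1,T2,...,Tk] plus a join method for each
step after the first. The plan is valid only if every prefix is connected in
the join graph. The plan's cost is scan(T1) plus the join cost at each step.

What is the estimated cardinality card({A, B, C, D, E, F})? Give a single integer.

Tables in S: A(120), B(200), C(40), D(300), E(400), F(20)
Edges inside S: C-E(d=5), E-F(d=5), F-A(d=4), A-D(d=10), D-B(d=100)
numerator = 120 * 200 * 40 * 300 * 400 * 20 = 2304000000000
denominator = 5 * 5 * 4 * 10 * 100 = 100000
card(S) = 2304000000000 / 100000 = 23040000

23040000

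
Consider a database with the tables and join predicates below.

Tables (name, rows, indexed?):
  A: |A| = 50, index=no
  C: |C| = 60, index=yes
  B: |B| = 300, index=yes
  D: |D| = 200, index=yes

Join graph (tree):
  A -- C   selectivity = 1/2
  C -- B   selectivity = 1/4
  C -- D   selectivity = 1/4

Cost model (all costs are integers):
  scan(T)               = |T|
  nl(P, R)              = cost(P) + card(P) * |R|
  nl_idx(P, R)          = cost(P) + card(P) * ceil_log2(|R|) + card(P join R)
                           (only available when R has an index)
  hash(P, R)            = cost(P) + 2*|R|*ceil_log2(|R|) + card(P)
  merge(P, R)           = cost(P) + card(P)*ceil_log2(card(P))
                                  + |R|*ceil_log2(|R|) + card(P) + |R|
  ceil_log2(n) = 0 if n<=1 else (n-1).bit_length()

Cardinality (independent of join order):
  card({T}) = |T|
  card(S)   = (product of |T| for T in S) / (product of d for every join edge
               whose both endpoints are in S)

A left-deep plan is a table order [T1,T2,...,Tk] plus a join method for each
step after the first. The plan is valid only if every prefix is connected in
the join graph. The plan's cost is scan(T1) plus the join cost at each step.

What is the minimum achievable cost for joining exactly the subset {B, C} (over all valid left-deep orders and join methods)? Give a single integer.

1320

Selinger DP over subsets of {B,C}:
  {C}: scan cost=60, card=60
  {B}: scan cost=300, card=300
  {BC}: card=4500; try (C,hash)→1320, (B,merge)→3480, (C,merge)→3720, (B,nl_idx)→5100, (B,hash)→5520, (C,nl_idx)→6600 …(+2); best=1320 via (C,hash)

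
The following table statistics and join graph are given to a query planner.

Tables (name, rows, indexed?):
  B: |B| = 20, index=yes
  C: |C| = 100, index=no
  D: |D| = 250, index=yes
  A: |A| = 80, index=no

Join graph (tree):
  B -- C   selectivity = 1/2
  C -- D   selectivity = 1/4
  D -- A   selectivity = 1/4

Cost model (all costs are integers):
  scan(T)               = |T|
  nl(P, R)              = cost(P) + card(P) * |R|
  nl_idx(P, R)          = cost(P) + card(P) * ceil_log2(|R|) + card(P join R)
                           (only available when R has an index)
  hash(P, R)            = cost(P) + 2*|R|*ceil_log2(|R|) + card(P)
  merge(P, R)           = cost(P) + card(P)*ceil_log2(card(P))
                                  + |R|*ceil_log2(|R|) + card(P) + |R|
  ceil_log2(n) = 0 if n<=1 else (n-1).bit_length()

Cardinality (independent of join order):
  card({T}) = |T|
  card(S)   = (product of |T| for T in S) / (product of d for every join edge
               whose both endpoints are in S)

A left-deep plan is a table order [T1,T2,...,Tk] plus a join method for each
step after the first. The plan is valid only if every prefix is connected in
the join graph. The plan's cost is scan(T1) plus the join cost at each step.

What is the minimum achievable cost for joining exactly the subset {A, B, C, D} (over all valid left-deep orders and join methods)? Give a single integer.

69020

Selinger DP over subsets of {A,B,C,D}:
  {B}: scan cost=20, card=20
  {C}: scan cost=100, card=100
  {D}: scan cost=250, card=250
  {A}: scan cost=80, card=80
  {BC}: card=1000; try (B,hash)→400, (C,merge)→940, (B,merge)→1020, (C,hash)→1440, (B,nl_idx)→1600, (C,nl)→2020 …(+1); best=400 via (B,hash)
  {CD}: card=6250; try (C,hash)→1900, (D,merge)→3150, (C,merge)→3300, (D,hash)→4200, (D,nl_idx)→7150, (D,nl)→25100 …(+1); best=1900 via (C,hash)
  {AD}: card=5000; try (A,hash)→1620, (D,merge)→2970, (A,merge)→3140, (D,hash)→4160, (D,nl_idx)→5720, (D,nl)→20080 …(+1); best=1620 via (A,hash)
  {BCD}: card=62500; try (D,hash)→5400, (B,hash)→8350, (D,merge)→13650, (D,nl_idx)→70900, (B,merge)→89520, (B,nl_idx)→95650 …(+2); best=5400 via (D,hash)
  {ACD}: card=125000; try (C,hash)→8020, (A,hash)→9270, (C,merge)→72420, (A,merge)→90040, (C,nl)→501620, (A,nl)→501900; best=8020 via (C,hash)
  {ABCD}: card=1250000; try (A,hash)→69020, (B,hash)→133220, (A,merge)→1068540, (B,nl_idx)→1883020, (B,merge)→2258140, (B,nl)→2508020 …(+1); best=69020 via (A,hash)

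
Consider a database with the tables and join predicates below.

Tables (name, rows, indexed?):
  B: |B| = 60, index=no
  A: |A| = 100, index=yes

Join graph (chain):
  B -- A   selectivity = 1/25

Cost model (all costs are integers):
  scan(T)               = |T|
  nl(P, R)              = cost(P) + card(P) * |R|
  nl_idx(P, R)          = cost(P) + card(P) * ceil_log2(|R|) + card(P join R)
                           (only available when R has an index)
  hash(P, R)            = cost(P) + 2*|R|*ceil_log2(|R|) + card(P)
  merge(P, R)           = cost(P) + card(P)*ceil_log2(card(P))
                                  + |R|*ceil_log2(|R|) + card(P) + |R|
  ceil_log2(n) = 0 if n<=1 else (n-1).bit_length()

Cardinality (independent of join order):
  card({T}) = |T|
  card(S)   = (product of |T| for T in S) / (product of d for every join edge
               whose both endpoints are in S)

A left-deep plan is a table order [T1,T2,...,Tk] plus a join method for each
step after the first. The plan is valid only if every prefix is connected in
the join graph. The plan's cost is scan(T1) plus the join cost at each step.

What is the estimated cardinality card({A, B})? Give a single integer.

Tables in S: A(100), B(60)
Edges inside S: B-A(d=25)
numerator = 100 * 60 = 6000
denominator = 25 = 25
card(S) = 6000 / 25 = 240

240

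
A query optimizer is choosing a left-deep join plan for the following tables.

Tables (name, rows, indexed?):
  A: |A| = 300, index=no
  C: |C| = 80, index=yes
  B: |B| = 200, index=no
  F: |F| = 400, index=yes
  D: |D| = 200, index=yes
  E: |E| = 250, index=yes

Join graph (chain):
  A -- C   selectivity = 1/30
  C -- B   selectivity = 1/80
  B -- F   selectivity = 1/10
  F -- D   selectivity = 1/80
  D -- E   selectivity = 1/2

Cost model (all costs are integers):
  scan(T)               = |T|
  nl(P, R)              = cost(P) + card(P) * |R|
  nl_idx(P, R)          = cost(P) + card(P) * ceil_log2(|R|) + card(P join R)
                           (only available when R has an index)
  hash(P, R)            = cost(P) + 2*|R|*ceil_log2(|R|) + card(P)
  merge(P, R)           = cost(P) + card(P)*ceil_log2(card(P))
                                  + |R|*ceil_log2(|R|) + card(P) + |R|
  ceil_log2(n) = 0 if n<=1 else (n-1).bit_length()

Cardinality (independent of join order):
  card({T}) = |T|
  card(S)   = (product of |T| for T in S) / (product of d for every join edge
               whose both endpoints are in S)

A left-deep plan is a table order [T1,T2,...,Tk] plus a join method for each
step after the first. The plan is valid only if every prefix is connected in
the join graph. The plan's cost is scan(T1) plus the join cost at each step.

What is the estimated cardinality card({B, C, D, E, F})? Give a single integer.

2500000

Tables in S: B(200), C(80), D(200), E(250), F(400)
Edges inside S: C-B(d=80), B-F(d=10), F-D(d=80), D-E(d=2)
numerator = 200 * 80 * 200 * 250 * 400 = 320000000000
denominator = 80 * 10 * 80 * 2 = 128000
card(S) = 320000000000 / 128000 = 2500000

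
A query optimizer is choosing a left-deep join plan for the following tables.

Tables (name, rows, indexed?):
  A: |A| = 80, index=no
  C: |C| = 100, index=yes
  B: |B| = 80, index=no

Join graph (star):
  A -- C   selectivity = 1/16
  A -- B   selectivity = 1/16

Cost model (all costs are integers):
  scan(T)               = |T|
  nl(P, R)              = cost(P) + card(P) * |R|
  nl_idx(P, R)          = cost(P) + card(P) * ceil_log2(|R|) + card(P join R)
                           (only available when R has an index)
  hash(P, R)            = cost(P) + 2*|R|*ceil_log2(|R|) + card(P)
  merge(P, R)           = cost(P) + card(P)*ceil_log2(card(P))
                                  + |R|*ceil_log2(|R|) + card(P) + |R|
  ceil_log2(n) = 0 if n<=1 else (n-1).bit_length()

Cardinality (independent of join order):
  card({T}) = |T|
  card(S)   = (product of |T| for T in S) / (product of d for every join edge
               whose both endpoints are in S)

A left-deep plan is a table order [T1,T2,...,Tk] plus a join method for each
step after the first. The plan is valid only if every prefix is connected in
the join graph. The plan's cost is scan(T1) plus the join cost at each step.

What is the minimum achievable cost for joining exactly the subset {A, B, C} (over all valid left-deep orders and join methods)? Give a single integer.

2760

Selinger DP over subsets of {A,B,C}:
  {A}: scan cost=80, card=80
  {C}: scan cost=100, card=100
  {B}: scan cost=80, card=80
  {AC}: card=500; try (C,nl_idx)→1140, (A,hash)→1320, (C,merge)→1520, (A,merge)→1540, (C,hash)→1560, (C,nl)→8080 …(+1); best=1140 via (C,nl_idx)
  {AB}: card=400; try (B,hash)→1280, (A,hash)→1280, (B,merge)→1360, (A,merge)→1360, (B,nl)→6480, (A,nl)→6480; best=1280 via (B,hash)
  {ABC}: card=2500; try (B,hash)→2760, (C,hash)→3080, (C,merge)→6080, (C,nl_idx)→6580, (B,merge)→6780, (B,nl)→41140 …(+1); best=2760 via (B,hash)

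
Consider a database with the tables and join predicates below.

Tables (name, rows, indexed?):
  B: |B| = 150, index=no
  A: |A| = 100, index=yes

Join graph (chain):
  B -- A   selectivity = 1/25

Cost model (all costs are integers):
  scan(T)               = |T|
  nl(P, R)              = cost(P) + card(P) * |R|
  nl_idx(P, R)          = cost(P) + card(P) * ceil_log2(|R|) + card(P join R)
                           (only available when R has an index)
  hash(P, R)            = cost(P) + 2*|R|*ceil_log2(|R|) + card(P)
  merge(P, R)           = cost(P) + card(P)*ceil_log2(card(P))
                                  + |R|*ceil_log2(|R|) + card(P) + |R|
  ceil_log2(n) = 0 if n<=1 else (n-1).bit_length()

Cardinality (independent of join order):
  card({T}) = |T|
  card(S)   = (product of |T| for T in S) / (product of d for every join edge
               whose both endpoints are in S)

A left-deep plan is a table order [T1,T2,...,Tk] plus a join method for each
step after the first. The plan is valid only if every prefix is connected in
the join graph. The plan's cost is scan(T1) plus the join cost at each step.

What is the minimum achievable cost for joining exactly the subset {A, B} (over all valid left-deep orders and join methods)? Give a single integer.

1700

Selinger DP over subsets of {A,B}:
  {B}: scan cost=150, card=150
  {A}: scan cost=100, card=100
  {AB}: card=600; try (A,hash)→1700, (A,nl_idx)→1800, (B,merge)→2250, (A,merge)→2300, (B,hash)→2600, (B,nl)→15100 …(+1); best=1700 via (A,hash)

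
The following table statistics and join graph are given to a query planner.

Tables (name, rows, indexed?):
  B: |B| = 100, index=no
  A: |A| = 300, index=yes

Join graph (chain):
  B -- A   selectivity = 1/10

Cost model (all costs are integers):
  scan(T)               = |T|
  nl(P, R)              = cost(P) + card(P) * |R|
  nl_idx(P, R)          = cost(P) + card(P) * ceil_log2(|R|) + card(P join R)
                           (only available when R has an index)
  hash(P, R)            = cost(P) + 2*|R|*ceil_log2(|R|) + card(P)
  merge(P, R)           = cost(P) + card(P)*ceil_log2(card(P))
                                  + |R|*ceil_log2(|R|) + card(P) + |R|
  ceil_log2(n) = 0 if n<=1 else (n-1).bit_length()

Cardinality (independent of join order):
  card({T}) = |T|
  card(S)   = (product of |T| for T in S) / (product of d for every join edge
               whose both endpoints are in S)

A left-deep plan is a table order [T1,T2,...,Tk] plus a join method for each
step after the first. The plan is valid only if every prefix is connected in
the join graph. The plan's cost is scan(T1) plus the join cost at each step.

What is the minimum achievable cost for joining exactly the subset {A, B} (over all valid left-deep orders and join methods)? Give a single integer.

Selinger DP over subsets of {A,B}:
  {B}: scan cost=100, card=100
  {A}: scan cost=300, card=300
  {AB}: card=3000; try (B,hash)→2000, (A,merge)→3900, (A,nl_idx)→4000, (B,merge)→4100, (A,hash)→5600, (A,nl)→30100 …(+1); best=2000 via (B,hash)

2000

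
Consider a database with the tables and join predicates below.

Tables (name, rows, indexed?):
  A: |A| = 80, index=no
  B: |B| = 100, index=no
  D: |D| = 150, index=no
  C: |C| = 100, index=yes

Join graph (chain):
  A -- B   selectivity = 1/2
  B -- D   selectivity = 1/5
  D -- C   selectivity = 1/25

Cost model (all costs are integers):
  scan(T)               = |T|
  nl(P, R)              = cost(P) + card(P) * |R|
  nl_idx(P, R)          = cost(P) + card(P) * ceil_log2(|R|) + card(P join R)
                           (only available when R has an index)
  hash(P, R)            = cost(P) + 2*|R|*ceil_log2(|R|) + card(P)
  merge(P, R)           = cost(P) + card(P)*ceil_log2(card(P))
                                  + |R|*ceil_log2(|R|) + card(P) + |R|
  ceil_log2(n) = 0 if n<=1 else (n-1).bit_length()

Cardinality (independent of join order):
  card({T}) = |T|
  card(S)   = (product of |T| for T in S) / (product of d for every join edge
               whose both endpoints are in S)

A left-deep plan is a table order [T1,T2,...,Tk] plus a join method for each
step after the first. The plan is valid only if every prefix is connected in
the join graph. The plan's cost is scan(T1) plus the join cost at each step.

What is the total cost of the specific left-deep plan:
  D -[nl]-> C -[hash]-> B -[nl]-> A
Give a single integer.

977150

step 1: scan D: cost=150, card=150
step 2: join C via nl
    card(P join C) = 150*100/(25) = 600
    cost = 150 + 150*100 = 15150
step 3: join B via hash
    card(P join B) = 600*100/(5) = 12000
    cost = 15150 + 2*100*7 + 600 = 17150
step 4: join A via nl
    card(P join A) = 12000*80/(2) = 480000
    cost = 17150 + 12000*80 = 977150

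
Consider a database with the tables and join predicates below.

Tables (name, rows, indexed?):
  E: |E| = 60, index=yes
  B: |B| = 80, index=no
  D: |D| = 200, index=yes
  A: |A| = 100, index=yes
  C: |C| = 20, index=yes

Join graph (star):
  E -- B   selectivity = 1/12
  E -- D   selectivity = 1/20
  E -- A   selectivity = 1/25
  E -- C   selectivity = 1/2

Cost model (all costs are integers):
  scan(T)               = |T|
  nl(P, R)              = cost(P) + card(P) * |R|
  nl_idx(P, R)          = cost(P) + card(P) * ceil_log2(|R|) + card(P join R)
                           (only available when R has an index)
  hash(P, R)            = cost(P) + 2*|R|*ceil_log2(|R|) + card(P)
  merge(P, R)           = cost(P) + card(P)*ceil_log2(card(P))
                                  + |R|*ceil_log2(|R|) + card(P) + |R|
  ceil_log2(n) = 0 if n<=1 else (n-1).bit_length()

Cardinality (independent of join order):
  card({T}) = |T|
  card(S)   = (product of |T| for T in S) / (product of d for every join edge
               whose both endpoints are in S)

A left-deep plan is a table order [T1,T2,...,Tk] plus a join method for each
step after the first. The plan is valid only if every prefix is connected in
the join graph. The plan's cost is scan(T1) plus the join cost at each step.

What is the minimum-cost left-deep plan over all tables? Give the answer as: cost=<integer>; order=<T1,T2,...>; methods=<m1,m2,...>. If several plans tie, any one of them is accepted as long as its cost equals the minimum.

Selinger DP (subsets sized 1..n):
  {E}: scan cost=60, card=60
  {B}: scan cost=80, card=80
  {D}: scan cost=200, card=200
  {A}: scan cost=100, card=100
  {C}: scan cost=20, card=20
  {BE}: card=400; try (E,hash)→880, (E,nl_idx)→960, (B,merge)→1120, (E,merge)→1140, (B,hash)→1240, (B,nl)→4860 …(+1); best=880 via (E,hash)
  {DE}: card=600; try (E,hash)→1120, (D,nl_idx)→1140, (E,nl_idx)→2000, (D,merge)→2280, (E,merge)→2420, (D,hash)→3320 …(+2); best=1120 via (E,hash)
  {AE}: card=240; try (A,nl_idx)→720, (E,hash)→920, (E,nl_idx)→940, (A,merge)→1280, (E,merge)→1320, (A,hash)→1520 …(+2); best=720 via (A,nl_idx)
  {CE}: card=600; try (C,hash)→320, (E,merge)→560, (C,merge)→600, (E,nl_idx)→740, (E,hash)→760, (C,nl_idx)→960 …(+2); best=320 via (C,hash)
  {BDE}: card=4000; try (B,hash)→2840, (D,hash)→4480, (D,merge)→6680, (D,nl_idx)→8080, (B,merge)→8360, (B,nl)→49120 …(+1); best=2840 via (B,hash)
  {ABE}: card=1600; try (B,hash)→2080, (A,hash)→2680, (B,merge)→3520, (A,nl_idx)→5280, (A,merge)→5680, (B,nl)→19920 …(+1); best=2080 via (B,hash)
  {BCE}: card=4000; try (C,hash)→1480, (B,hash)→2040, (C,merge)→5000, (C,nl_idx)→6880, (B,merge)→7560, (C,nl)→8880 …(+1); best=1480 via (C,hash)
  {ADE}: card=2400; try (A,hash)→3120, (D,hash)→4160, (D,merge)→4680, (D,nl_idx)→5040, (A,nl_idx)→7720, (A,merge)→8520 …(+2); best=3120 via (A,hash)
  {CDE}: card=6000; try (C,hash)→1920, (D,hash)→4120, (C,merge)→7840, (D,merge)→8720, (C,nl_idx)→10120, (D,nl_idx)→11120 …(+2); best=1920 via (C,hash)
  {ACE}: card=2400; try (C,hash)→1160, (A,hash)→2320, (C,merge)→3000, (C,nl_idx)→4320, (C,nl)→5520, (A,nl_idx)→6920 …(+2); best=1160 via (C,hash)
  {ABDE}: card=16000; try (B,hash)→6640, (D,hash)→6880, (A,hash)→8240, (D,merge)→23080, (D,nl_idx)→30880, (B,merge)→34960 …(+5); best=6640 via (B,hash)
  {BCDE}: card=40000; try (C,hash)→7040, (D,hash)→8680, (B,hash)→9040, (C,merge)→54960, (D,merge)→55280, (C,nl_idx)→62840 …(+5); best=7040 via (C,hash)
  {ABCE}: card=16000; try (C,hash)→3880, (B,hash)→4680, (A,hash)→6880, (C,merge)→21400, (C,nl_idx)→26080, (B,merge)→33000 …(+5); best=3880 via (C,hash)
  {ACDE}: card=24000; try (C,hash)→5720, (D,hash)→6760, (A,hash)→9320, (D,merge)→34160, (C,merge)→34440, (C,nl_idx)→39120 …(+6); best=5720 via (C,hash)
  {ABCDE}: card=160000; try (C,hash)→22840, (D,hash)→23080, (B,hash)→30840, (A,hash)→48440, (D,merge)→245680, (C,nl_idx)→246640 …(+9); best=22840 via (C,hash)

cost=22840; order=D,E,A,B,C; methods=hash,hash,hash,hash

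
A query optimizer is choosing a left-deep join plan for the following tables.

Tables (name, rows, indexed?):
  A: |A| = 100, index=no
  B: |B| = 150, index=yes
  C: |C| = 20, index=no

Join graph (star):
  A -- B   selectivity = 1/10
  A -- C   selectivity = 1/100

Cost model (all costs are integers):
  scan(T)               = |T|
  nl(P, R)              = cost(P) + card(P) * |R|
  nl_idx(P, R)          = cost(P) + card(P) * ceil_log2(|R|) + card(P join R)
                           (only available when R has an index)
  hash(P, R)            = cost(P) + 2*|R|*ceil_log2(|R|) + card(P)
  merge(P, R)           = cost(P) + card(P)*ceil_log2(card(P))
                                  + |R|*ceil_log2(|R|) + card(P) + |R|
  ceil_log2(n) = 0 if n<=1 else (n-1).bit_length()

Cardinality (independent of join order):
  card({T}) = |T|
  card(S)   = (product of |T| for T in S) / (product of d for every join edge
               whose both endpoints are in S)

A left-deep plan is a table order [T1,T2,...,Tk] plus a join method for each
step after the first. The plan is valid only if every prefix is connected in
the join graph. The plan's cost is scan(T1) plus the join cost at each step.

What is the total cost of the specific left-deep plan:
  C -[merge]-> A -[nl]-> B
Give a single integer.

3940

step 1: scan C: cost=20, card=20
step 2: join A via merge
    card(P join A) = 20*100/(100) = 20
    cost = 20 + 20*5 + 100*7 + 20 + 100 = 940
step 3: join B via nl
    card(P join B) = 20*150/(10) = 300
    cost = 940 + 20*150 = 3940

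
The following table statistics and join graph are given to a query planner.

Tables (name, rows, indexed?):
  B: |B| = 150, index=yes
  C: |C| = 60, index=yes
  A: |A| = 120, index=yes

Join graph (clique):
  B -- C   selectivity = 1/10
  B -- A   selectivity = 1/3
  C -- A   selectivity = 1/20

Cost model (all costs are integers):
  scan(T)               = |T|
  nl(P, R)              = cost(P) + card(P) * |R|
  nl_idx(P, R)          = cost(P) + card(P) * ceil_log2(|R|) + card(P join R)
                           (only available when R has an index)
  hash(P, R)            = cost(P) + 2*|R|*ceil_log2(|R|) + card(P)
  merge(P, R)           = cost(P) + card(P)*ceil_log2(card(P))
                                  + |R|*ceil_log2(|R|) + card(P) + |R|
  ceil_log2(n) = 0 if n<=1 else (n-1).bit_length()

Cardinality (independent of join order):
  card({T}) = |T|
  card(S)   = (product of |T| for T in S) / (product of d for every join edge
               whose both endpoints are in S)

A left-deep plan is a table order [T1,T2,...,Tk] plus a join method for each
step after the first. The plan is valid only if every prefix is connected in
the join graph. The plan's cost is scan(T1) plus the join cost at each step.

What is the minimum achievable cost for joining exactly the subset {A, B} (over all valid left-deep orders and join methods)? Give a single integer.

1980

Selinger DP over subsets of {A,B}:
  {B}: scan cost=150, card=150
  {A}: scan cost=120, card=120
  {AB}: card=6000; try (A,hash)→1980, (B,merge)→2430, (A,merge)→2460, (B,hash)→2640, (B,nl_idx)→7080, (A,nl_idx)→7200 …(+2); best=1980 via (A,hash)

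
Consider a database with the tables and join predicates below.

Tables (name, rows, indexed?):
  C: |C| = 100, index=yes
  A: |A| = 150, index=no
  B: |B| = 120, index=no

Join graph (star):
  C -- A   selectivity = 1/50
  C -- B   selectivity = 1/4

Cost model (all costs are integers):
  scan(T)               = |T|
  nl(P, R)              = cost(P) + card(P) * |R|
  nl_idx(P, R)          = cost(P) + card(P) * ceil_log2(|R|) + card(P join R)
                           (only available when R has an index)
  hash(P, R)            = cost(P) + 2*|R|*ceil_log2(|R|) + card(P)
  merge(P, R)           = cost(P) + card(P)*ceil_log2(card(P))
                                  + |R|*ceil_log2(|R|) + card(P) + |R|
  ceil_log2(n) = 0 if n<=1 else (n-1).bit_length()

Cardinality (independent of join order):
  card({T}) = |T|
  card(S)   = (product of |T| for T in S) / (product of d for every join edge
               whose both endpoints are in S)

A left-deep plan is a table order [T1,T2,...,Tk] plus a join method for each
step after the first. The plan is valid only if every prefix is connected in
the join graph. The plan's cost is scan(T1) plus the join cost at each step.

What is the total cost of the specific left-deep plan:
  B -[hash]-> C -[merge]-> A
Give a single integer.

step 1: scan B: cost=120, card=120
step 2: join C via hash
    card(P join C) = 120*100/(4) = 3000
    cost = 120 + 2*100*7 + 120 = 1640
step 3: join A via merge
    card(P join A) = 3000*150/(50) = 9000
    cost = 1640 + 3000*12 + 150*8 + 3000 + 150 = 41990

41990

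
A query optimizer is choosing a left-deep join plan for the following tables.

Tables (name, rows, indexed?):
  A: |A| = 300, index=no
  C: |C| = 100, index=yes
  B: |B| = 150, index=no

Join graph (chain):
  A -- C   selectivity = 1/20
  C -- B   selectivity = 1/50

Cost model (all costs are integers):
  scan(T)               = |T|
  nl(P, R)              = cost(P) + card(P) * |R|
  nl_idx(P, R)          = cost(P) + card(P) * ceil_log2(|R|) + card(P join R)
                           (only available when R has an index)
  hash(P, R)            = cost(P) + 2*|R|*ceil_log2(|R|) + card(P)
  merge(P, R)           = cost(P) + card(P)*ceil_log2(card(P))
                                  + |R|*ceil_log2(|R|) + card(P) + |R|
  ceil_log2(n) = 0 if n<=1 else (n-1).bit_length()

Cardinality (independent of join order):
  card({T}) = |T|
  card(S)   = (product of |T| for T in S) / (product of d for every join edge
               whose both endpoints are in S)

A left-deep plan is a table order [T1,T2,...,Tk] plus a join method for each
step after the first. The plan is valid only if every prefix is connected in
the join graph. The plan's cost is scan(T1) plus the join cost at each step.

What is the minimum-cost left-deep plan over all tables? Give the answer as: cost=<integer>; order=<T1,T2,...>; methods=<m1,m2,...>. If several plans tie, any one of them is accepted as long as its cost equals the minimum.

cost=5900; order=A,C,B; methods=hash,hash

Selinger DP (subsets sized 1..n):
  {A}: scan cost=300, card=300
  {C}: scan cost=100, card=100
  {B}: scan cost=150, card=150
  {AC}: card=1500; try (C,hash)→2000, (C,nl_idx)→3900, (A,merge)→3900, (C,merge)→4100, (A,hash)→5600, (A,nl)→30100 …(+1); best=2000 via (C,hash)
  {BC}: card=300; try (C,nl_idx)→1500, (C,hash)→1700, (B,merge)→2250, (C,merge)→2300, (B,hash)→2600, (B,nl)→15100 …(+1); best=1500 via (C,nl_idx)
  {ABC}: card=4500; try (B,hash)→5900, (A,hash)→7200, (A,merge)→7500, (B,merge)→21350, (A,nl)→91500, (B,nl)→227000; best=5900 via (B,hash)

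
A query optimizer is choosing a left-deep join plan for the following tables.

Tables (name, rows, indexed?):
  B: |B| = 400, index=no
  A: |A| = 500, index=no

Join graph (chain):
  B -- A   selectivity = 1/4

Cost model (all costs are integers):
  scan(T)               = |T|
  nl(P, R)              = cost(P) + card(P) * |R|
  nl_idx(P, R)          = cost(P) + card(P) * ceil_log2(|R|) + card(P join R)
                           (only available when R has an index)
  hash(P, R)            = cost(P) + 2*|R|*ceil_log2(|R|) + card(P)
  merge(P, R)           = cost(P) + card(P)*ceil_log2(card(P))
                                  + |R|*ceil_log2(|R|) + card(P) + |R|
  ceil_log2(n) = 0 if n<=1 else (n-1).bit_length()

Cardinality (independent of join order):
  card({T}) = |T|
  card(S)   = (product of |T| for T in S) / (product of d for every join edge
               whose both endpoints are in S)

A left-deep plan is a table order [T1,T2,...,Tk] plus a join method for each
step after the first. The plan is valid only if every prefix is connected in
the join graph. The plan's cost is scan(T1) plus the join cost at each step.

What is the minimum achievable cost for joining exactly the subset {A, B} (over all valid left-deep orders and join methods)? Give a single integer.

8200

Selinger DP over subsets of {A,B}:
  {B}: scan cost=400, card=400
  {A}: scan cost=500, card=500
  {AB}: card=50000; try (B,hash)→8200, (A,merge)→9400, (B,merge)→9500, (A,hash)→9800, (A,nl)→200400, (B,nl)→200500; best=8200 via (B,hash)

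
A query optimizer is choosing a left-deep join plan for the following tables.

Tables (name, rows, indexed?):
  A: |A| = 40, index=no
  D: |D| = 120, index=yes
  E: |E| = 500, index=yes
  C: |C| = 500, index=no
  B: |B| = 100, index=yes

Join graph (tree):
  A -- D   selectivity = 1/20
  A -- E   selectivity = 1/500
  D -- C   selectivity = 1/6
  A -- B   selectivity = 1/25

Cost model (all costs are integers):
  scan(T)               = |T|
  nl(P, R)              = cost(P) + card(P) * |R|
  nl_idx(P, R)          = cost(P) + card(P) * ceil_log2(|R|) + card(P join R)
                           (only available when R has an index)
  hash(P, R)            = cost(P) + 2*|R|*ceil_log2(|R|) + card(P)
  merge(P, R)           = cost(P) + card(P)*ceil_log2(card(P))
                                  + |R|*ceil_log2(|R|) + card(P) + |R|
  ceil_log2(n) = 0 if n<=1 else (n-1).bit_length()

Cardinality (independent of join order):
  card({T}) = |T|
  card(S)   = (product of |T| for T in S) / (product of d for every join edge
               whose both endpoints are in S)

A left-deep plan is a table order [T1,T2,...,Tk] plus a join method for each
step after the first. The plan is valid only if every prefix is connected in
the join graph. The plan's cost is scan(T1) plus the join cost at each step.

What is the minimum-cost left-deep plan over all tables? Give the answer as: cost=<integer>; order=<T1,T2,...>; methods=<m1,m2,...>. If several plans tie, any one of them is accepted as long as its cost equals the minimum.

cost=12560; order=A,E,D,B,C; methods=nl_idx,nl_idx,hash,hash

Selinger DP (subsets sized 1..n):
  {A}: scan cost=40, card=40
  {D}: scan cost=120, card=120
  {E}: scan cost=500, card=500
  {C}: scan cost=500, card=500
  {B}: scan cost=100, card=100
  {AD}: card=240; try (D,nl_idx)→560, (A,hash)→720, (D,merge)→1280, (A,merge)→1360, (D,hash)→1760, (D,nl)→4840 …(+1); best=560 via (D,nl_idx)
  {AE}: card=40; try (E,nl_idx)→440, (A,hash)→1480, (E,merge)→5320, (A,merge)→5780, (E,hash)→9080, (E,nl)→20040 …(+1); best=440 via (E,nl_idx)
  {AB}: card=160; try (B,nl_idx)→480, (A,hash)→680, (B,merge)→1120, (A,merge)→1180, (B,hash)→1480, (B,nl)→4040 …(+1); best=480 via (B,nl_idx)
  {CD}: card=10000; try (D,hash)→2680, (C,merge)→6080, (D,merge)→6460, (C,hash)→9240, (D,nl_idx)→14000, (C,nl)→60120 …(+1); best=2680 via (D,hash)
  {ADE}: card=240; try (D,nl_idx)→960, (D,merge)→1680, (D,hash)→2160, (E,nl_idx)→2960, (D,nl)→5240, (E,merge)→7720 …(+2); best=960 via (D,nl_idx)
  {ACD}: card=20000; try (C,merge)→7720, (C,hash)→9800, (A,hash)→13160, (C,nl)→120560, (A,merge)→152960, (A,nl)→402680; best=7720 via (C,merge)
  {ABD}: card=960; try (B,hash)→2200, (D,hash)→2320, (D,nl_idx)→2560, (D,merge)→2880, (B,nl_idx)→3200, (B,merge)→3520 …(+2); best=2200 via (B,hash)
  {ABE}: card=160; try (B,nl_idx)→880, (B,merge)→1520, (B,hash)→1880, (E,nl_idx)→2080, (B,nl)→4440, (E,merge)→6920 …(+2); best=880 via (B,nl_idx)
  {ACDE}: card=20000; try (C,merge)→8120, (C,hash)→10200, (E,hash)→36720, (C,nl)→120960, (E,nl_idx)→207720, (E,merge)→332720 …(+1); best=8120 via (C,merge)
  {ABDE}: card=960; try (B,hash)→2600, (D,hash)→2720, (D,nl_idx)→2960, (D,merge)→3280, (B,nl_idx)→3600, (B,merge)→3920 …(+6); best=2600 via (B,hash)
  {ABCD}: card=80000; try (C,hash)→12160, (C,merge)→17760, (B,hash)→29120, (B,nl_idx)→227720, (B,merge)→328520, (C,nl)→482200 …(+1); best=12160 via (C,hash)
  {ABCDE}: card=80000; try (C,hash)→12560, (C,merge)→18160, (B,hash)→29520, (E,hash)→101160, (B,nl_idx)→228120, (B,merge)→328920 …(+5); best=12560 via (C,hash)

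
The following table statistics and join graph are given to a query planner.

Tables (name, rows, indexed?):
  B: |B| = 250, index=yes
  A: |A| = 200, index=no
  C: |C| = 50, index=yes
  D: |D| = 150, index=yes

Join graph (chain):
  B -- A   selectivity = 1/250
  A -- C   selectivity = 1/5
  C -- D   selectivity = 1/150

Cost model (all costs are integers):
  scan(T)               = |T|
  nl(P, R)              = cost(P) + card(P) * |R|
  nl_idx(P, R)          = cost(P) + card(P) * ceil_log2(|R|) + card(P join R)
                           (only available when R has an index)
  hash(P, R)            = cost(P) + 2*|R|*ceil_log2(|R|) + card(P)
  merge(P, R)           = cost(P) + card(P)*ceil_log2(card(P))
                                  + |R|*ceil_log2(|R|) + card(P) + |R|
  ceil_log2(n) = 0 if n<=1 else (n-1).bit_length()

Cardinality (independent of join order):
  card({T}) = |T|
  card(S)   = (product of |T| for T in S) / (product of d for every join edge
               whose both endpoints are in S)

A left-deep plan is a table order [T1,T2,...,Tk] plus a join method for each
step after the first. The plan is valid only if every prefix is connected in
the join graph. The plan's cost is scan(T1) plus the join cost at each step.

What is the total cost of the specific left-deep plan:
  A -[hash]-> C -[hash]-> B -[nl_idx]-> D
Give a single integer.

step 1: scan A: cost=200, card=200
step 2: join C via hash
    card(P join C) = 200*50/(5) = 2000
    cost = 200 + 2*50*6 + 200 = 1000
step 3: join B via hash
    card(P join B) = 2000*250/(250) = 2000
    cost = 1000 + 2*250*8 + 2000 = 7000
step 4: join D via nl_idx
    card(P join D) = 2000*150/(150) = 2000
    cost = 7000 + 2000*8 + 2000 = 25000

25000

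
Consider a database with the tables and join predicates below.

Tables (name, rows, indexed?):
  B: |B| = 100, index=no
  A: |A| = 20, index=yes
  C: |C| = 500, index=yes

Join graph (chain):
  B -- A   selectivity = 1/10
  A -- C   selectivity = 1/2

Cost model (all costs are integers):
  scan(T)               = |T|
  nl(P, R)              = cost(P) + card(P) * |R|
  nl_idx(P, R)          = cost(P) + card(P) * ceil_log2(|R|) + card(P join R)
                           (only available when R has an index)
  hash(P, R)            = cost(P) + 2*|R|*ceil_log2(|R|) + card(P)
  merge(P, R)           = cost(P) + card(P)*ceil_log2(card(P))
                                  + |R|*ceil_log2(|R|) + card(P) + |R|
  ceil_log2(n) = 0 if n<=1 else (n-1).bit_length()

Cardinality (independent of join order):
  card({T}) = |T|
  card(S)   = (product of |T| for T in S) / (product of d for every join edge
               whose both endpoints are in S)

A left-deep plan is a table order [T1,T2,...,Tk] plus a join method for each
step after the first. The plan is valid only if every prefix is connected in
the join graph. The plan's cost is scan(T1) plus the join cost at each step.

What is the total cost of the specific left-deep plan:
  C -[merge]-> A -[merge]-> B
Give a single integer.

step 1: scan C: cost=500, card=500
step 2: join A via merge
    card(P join A) = 500*20/(2) = 5000
    cost = 500 + 500*9 + 20*5 + 500 + 20 = 5620
step 3: join B via merge
    card(P join B) = 5000*100/(10) = 50000
    cost = 5620 + 5000*13 + 100*7 + 5000 + 100 = 76420

76420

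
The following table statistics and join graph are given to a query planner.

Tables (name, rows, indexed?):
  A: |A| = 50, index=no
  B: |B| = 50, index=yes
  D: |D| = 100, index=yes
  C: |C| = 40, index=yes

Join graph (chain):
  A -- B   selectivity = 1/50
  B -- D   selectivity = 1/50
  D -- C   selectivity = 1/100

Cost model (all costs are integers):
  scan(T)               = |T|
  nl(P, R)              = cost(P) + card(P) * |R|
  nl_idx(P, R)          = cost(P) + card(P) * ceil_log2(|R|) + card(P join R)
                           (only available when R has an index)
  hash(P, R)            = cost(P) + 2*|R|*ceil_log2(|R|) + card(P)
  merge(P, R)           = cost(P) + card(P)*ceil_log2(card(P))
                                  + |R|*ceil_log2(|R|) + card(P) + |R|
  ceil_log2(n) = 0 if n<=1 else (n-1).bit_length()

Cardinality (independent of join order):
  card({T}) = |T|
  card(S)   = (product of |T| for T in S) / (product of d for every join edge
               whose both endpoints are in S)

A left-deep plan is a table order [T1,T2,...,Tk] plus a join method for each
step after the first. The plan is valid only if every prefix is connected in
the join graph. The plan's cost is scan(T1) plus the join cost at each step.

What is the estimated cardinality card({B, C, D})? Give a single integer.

Tables in S: B(50), C(40), D(100)
Edges inside S: B-D(d=50), D-C(d=100)
numerator = 50 * 40 * 100 = 200000
denominator = 50 * 100 = 5000
card(S) = 200000 / 5000 = 40

40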